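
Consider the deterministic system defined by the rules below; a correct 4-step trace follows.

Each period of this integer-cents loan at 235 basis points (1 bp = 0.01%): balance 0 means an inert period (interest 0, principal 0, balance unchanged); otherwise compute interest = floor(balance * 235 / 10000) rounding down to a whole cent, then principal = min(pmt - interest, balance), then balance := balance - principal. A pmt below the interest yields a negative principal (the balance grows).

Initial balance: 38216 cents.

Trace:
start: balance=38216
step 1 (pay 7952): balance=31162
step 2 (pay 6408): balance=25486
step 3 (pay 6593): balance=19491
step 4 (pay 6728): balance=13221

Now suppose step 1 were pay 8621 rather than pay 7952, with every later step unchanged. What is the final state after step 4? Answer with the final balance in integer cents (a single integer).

(re-executing from step 1 with the substitution; state before step 1: balance=38216)
step 1 (pay 8621): balance=30493
step 2 (pay 6408): balance=24801
step 3 (pay 6593): balance=18790
step 4 (pay 6728): balance=12503

12503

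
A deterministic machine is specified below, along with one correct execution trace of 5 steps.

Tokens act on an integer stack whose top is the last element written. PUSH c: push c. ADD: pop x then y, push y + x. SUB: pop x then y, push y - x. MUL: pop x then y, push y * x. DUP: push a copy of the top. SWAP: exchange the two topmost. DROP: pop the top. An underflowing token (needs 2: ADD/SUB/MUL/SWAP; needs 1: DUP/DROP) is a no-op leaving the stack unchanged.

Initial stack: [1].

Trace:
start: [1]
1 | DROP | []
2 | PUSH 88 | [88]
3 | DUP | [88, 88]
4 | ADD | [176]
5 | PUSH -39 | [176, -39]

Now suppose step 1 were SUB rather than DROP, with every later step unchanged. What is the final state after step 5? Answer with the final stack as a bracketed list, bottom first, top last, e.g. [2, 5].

(re-executing from step 1 with the substitution; state before step 1: [1])
1 | SUB | [1]
2 | PUSH 88 | [1, 88]
3 | DUP | [1, 88, 88]
4 | ADD | [1, 176]
5 | PUSH -39 | [1, 176, -39]

[1, 176, -39]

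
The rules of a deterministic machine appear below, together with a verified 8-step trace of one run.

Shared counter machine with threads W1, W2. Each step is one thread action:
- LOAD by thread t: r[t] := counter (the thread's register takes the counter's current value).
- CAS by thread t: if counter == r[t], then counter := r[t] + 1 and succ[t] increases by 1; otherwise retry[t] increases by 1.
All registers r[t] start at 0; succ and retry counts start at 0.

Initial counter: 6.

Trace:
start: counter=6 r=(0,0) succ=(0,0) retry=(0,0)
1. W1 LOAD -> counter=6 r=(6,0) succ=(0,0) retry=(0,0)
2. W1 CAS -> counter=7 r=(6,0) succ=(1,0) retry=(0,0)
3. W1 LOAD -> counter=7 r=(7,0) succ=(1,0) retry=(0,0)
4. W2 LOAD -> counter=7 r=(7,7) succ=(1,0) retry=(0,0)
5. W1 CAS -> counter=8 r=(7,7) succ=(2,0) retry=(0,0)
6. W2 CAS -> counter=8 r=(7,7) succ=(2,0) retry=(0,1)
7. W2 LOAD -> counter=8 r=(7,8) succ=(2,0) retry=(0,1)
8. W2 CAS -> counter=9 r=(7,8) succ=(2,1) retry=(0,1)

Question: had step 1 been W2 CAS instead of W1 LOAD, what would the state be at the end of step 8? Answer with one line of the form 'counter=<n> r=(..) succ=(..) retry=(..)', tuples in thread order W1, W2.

counter=8 r=(6,7) succ=(1,1) retry=(1,2)

(re-executing from step 1 with the substitution; state before step 1: counter=6 r=(0,0) succ=(0,0) retry=(0,0))
1. W2 CAS -> counter=6 r=(0,0) succ=(0,0) retry=(0,1)
2. W1 CAS -> counter=6 r=(0,0) succ=(0,0) retry=(1,1)
3. W1 LOAD -> counter=6 r=(6,0) succ=(0,0) retry=(1,1)
4. W2 LOAD -> counter=6 r=(6,6) succ=(0,0) retry=(1,1)
5. W1 CAS -> counter=7 r=(6,6) succ=(1,0) retry=(1,1)
6. W2 CAS -> counter=7 r=(6,6) succ=(1,0) retry=(1,2)
7. W2 LOAD -> counter=7 r=(6,7) succ=(1,0) retry=(1,2)
8. W2 CAS -> counter=8 r=(6,7) succ=(1,1) retry=(1,2)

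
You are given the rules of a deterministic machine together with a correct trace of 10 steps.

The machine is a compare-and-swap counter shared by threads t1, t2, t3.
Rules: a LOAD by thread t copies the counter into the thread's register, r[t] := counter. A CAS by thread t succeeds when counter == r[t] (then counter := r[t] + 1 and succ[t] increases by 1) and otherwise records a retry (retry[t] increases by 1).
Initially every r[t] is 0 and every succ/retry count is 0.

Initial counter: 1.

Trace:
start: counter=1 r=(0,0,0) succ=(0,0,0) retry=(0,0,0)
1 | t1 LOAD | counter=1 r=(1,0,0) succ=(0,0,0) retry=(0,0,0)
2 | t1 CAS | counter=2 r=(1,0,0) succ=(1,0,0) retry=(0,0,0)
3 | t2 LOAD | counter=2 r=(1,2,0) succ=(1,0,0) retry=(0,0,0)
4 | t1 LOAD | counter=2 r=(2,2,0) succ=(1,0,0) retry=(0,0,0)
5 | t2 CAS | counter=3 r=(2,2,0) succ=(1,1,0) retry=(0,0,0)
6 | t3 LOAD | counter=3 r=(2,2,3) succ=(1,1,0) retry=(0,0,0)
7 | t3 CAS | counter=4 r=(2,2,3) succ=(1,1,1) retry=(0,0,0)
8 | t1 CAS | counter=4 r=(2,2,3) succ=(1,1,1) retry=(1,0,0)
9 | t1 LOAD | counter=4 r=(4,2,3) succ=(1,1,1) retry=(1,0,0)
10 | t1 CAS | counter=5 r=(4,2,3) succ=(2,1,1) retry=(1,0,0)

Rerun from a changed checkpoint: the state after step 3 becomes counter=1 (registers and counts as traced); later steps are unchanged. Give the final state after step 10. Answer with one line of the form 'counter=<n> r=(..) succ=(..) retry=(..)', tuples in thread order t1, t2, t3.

counter=3 r=(2,2,1) succ=(2,0,1) retry=(1,1,0)

state after step 3 := counter=1 r=(1,2,0) succ=(1,0,0) retry=(0,0,0)
4 | t1 LOAD | counter=1 r=(1,2,0) succ=(1,0,0) retry=(0,0,0)
5 | t2 CAS | counter=1 r=(1,2,0) succ=(1,0,0) retry=(0,1,0)
6 | t3 LOAD | counter=1 r=(1,2,1) succ=(1,0,0) retry=(0,1,0)
7 | t3 CAS | counter=2 r=(1,2,1) succ=(1,0,1) retry=(0,1,0)
8 | t1 CAS | counter=2 r=(1,2,1) succ=(1,0,1) retry=(1,1,0)
9 | t1 LOAD | counter=2 r=(2,2,1) succ=(1,0,1) retry=(1,1,0)
10 | t1 CAS | counter=3 r=(2,2,1) succ=(2,0,1) retry=(1,1,0)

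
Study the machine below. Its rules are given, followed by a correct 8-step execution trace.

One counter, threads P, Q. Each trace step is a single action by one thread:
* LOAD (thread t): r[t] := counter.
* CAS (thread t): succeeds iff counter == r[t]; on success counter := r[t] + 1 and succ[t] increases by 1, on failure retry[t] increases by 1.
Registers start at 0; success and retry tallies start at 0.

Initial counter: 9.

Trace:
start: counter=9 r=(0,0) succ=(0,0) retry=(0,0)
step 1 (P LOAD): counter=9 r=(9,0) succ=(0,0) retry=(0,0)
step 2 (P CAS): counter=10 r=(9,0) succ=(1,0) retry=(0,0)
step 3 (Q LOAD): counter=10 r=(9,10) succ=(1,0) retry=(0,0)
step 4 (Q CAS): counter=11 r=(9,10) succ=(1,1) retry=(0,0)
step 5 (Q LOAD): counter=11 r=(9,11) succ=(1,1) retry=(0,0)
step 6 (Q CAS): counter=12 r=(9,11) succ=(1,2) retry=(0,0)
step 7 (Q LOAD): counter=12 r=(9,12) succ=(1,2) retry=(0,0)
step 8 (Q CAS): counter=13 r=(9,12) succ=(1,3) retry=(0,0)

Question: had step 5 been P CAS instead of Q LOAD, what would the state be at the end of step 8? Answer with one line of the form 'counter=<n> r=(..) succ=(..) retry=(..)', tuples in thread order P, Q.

counter=12 r=(9,11) succ=(1,2) retry=(1,1)

(re-executing from step 5 with the substitution; state before step 5: counter=11 r=(9,10) succ=(1,1) retry=(0,0))
step 5 (P CAS): counter=11 r=(9,10) succ=(1,1) retry=(1,0)
step 6 (Q CAS): counter=11 r=(9,10) succ=(1,1) retry=(1,1)
step 7 (Q LOAD): counter=11 r=(9,11) succ=(1,1) retry=(1,1)
step 8 (Q CAS): counter=12 r=(9,11) succ=(1,2) retry=(1,1)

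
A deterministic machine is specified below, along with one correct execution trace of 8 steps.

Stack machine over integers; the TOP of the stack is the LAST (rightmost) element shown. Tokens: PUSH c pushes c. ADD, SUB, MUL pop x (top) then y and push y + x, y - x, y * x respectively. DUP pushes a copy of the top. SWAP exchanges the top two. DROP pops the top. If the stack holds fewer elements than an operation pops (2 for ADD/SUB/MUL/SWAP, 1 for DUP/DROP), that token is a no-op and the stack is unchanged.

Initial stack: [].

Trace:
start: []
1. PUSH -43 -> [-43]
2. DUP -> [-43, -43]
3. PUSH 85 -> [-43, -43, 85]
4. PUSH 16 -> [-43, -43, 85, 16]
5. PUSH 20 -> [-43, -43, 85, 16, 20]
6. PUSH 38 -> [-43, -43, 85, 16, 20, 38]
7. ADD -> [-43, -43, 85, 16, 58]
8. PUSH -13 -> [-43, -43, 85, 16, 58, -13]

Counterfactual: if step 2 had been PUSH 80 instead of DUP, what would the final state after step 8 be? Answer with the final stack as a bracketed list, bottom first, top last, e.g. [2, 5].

(re-executing from step 2 with the substitution; state before step 2: [-43])
2. PUSH 80 -> [-43, 80]
3. PUSH 85 -> [-43, 80, 85]
4. PUSH 16 -> [-43, 80, 85, 16]
5. PUSH 20 -> [-43, 80, 85, 16, 20]
6. PUSH 38 -> [-43, 80, 85, 16, 20, 38]
7. ADD -> [-43, 80, 85, 16, 58]
8. PUSH -13 -> [-43, 80, 85, 16, 58, -13]

[-43, 80, 85, 16, 58, -13]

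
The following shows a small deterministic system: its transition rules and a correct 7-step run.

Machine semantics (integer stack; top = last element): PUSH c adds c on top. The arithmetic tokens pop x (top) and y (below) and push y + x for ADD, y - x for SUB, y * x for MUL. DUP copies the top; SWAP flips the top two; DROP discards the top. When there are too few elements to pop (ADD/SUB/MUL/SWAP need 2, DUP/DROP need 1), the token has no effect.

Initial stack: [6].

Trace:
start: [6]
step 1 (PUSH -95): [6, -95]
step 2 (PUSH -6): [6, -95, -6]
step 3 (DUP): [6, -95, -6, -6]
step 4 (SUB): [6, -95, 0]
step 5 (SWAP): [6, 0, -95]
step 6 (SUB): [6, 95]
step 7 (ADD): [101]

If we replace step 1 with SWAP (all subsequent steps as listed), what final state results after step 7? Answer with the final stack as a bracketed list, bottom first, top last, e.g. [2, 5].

[-6]

(re-executing from step 1 with the substitution; state before step 1: [6])
step 1 (SWAP): [6]
step 2 (PUSH -6): [6, -6]
step 3 (DUP): [6, -6, -6]
step 4 (SUB): [6, 0]
step 5 (SWAP): [0, 6]
step 6 (SUB): [-6]
step 7 (ADD): [-6]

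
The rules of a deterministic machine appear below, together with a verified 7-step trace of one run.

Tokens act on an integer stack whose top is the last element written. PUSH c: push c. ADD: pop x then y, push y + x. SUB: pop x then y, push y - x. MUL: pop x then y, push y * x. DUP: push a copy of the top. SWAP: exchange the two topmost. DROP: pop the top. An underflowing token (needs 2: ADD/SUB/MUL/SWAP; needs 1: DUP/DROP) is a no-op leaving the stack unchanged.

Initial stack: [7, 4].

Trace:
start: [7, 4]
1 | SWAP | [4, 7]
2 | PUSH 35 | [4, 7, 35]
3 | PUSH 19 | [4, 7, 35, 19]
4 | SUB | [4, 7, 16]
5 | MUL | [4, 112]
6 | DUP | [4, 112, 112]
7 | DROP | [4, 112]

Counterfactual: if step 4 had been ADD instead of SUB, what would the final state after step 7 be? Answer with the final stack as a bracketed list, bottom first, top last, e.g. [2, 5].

[4, 378]

(re-executing from step 4 with the substitution; state before step 4: [4, 7, 35, 19])
4 | ADD | [4, 7, 54]
5 | MUL | [4, 378]
6 | DUP | [4, 378, 378]
7 | DROP | [4, 378]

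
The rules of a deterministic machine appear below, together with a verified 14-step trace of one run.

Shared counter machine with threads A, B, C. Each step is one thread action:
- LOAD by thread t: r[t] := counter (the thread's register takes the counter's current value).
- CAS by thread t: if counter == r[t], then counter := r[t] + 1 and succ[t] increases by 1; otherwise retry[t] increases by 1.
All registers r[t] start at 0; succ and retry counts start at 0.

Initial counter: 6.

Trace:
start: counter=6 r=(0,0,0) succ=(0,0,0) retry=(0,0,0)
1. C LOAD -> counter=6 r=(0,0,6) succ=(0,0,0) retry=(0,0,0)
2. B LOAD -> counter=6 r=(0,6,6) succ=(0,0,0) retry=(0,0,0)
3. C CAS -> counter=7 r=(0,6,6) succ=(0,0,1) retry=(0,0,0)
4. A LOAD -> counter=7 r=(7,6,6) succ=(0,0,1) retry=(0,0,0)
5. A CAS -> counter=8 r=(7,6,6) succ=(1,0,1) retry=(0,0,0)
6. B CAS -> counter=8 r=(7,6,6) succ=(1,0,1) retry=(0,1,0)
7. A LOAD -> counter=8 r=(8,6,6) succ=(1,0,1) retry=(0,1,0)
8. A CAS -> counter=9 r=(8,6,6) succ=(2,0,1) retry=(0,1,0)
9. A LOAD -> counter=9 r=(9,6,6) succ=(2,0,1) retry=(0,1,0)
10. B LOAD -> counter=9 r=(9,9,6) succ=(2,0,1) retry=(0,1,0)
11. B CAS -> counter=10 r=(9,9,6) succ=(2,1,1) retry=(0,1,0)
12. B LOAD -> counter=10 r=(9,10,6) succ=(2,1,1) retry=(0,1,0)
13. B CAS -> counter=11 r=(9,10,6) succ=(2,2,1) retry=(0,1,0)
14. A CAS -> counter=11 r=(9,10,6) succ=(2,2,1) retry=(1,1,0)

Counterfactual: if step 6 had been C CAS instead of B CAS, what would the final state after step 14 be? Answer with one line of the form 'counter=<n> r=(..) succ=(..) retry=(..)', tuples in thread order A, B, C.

(re-executing from step 6 with the substitution; state before step 6: counter=8 r=(7,6,6) succ=(1,0,1) retry=(0,0,0))
6. C CAS -> counter=8 r=(7,6,6) succ=(1,0,1) retry=(0,0,1)
7. A LOAD -> counter=8 r=(8,6,6) succ=(1,0,1) retry=(0,0,1)
8. A CAS -> counter=9 r=(8,6,6) succ=(2,0,1) retry=(0,0,1)
9. A LOAD -> counter=9 r=(9,6,6) succ=(2,0,1) retry=(0,0,1)
10. B LOAD -> counter=9 r=(9,9,6) succ=(2,0,1) retry=(0,0,1)
11. B CAS -> counter=10 r=(9,9,6) succ=(2,1,1) retry=(0,0,1)
12. B LOAD -> counter=10 r=(9,10,6) succ=(2,1,1) retry=(0,0,1)
13. B CAS -> counter=11 r=(9,10,6) succ=(2,2,1) retry=(0,0,1)
14. A CAS -> counter=11 r=(9,10,6) succ=(2,2,1) retry=(1,0,1)

counter=11 r=(9,10,6) succ=(2,2,1) retry=(1,0,1)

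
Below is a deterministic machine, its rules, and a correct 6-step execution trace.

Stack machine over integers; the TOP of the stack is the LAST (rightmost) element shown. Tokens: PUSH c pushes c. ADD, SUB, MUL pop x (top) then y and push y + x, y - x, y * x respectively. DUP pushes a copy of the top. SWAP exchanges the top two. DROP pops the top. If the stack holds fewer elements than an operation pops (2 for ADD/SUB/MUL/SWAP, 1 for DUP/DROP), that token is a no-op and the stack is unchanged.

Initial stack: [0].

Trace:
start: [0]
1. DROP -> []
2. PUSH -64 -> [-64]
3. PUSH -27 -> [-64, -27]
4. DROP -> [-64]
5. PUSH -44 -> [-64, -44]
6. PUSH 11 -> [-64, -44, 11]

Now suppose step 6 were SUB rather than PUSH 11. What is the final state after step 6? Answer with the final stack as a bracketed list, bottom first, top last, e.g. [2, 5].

(re-executing from step 6 with the substitution; state before step 6: [-64, -44])
6. SUB -> [-20]

[-20]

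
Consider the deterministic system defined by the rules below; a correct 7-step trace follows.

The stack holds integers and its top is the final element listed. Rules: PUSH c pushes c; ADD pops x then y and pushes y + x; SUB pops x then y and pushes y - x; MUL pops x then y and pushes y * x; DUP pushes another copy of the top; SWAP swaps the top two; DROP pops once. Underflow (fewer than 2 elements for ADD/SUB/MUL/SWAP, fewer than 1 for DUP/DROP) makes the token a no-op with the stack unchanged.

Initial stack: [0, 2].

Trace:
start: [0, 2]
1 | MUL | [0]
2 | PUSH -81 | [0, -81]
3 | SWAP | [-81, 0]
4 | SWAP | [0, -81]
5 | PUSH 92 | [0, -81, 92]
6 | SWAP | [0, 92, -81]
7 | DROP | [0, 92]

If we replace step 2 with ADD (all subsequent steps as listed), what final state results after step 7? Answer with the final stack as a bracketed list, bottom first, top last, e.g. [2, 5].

[92]

(re-executing from step 2 with the substitution; state before step 2: [0])
2 | ADD | [0]
3 | SWAP | [0]
4 | SWAP | [0]
5 | PUSH 92 | [0, 92]
6 | SWAP | [92, 0]
7 | DROP | [92]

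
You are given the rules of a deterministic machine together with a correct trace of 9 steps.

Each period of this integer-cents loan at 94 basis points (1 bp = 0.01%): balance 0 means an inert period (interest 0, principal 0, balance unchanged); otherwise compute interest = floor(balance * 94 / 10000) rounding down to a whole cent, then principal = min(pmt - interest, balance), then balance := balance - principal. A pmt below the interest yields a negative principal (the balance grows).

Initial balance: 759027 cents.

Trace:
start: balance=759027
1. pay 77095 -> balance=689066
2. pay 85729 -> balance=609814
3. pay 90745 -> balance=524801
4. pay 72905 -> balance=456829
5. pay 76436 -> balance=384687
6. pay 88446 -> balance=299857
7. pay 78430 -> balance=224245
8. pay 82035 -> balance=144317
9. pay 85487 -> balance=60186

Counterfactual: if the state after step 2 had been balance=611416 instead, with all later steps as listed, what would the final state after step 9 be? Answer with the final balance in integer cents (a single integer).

state after step 2 := balance=611416
3. pay 90745 -> balance=526418
4. pay 72905 -> balance=458461
5. pay 76436 -> balance=386334
6. pay 88446 -> balance=301519
7. pay 78430 -> balance=225923
8. pay 82035 -> balance=146011
9. pay 85487 -> balance=61896

61896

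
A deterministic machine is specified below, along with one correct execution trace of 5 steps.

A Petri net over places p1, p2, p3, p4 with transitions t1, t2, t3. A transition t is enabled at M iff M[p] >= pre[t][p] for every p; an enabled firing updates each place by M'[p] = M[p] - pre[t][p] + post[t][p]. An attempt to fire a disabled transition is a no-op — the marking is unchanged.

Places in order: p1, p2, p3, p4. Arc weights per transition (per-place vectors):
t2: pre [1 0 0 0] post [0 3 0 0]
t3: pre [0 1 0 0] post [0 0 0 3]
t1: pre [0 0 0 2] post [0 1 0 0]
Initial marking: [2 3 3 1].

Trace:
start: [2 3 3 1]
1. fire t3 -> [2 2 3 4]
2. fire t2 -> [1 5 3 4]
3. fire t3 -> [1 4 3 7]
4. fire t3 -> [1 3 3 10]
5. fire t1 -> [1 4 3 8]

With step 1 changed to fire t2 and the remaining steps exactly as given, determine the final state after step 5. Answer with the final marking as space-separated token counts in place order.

(re-executing from step 1 with the substitution; state before step 1: [2 3 3 1])
1. fire t2 -> [1 6 3 1]
2. fire t2 -> [0 9 3 1]
3. fire t3 -> [0 8 3 4]
4. fire t3 -> [0 7 3 7]
5. fire t1 -> [0 8 3 5]

0 8 3 5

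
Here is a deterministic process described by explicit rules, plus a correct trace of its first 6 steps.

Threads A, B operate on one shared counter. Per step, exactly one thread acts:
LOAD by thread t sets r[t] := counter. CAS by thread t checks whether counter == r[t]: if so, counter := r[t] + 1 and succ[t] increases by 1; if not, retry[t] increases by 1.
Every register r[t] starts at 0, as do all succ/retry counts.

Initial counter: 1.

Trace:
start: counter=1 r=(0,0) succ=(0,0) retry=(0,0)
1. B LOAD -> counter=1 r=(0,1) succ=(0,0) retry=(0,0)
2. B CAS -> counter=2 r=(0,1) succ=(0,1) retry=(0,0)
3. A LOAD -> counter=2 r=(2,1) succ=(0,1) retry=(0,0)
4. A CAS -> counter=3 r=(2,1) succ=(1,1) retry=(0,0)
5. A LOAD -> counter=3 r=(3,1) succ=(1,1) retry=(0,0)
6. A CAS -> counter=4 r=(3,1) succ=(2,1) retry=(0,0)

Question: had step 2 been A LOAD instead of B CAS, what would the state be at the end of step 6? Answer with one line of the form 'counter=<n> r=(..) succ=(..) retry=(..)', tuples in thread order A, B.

counter=3 r=(2,1) succ=(2,0) retry=(0,0)

(re-executing from step 2 with the substitution; state before step 2: counter=1 r=(0,1) succ=(0,0) retry=(0,0))
2. A LOAD -> counter=1 r=(1,1) succ=(0,0) retry=(0,0)
3. A LOAD -> counter=1 r=(1,1) succ=(0,0) retry=(0,0)
4. A CAS -> counter=2 r=(1,1) succ=(1,0) retry=(0,0)
5. A LOAD -> counter=2 r=(2,1) succ=(1,0) retry=(0,0)
6. A CAS -> counter=3 r=(2,1) succ=(2,0) retry=(0,0)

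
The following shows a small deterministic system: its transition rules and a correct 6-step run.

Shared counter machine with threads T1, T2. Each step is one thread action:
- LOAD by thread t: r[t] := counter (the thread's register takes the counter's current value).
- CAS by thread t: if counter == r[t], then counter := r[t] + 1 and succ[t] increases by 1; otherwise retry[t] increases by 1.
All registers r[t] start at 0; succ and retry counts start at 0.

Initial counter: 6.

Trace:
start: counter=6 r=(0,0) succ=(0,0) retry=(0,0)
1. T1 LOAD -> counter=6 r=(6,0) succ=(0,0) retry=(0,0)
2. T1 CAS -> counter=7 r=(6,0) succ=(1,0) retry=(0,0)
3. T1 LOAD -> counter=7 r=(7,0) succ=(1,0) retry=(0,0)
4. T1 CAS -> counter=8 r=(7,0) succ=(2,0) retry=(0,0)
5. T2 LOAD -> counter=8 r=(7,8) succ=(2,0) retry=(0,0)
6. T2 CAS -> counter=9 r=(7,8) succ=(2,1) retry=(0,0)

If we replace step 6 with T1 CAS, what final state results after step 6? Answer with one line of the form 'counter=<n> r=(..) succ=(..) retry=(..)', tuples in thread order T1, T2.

counter=8 r=(7,8) succ=(2,0) retry=(1,0)

(re-executing from step 6 with the substitution; state before step 6: counter=8 r=(7,8) succ=(2,0) retry=(0,0))
6. T1 CAS -> counter=8 r=(7,8) succ=(2,0) retry=(1,0)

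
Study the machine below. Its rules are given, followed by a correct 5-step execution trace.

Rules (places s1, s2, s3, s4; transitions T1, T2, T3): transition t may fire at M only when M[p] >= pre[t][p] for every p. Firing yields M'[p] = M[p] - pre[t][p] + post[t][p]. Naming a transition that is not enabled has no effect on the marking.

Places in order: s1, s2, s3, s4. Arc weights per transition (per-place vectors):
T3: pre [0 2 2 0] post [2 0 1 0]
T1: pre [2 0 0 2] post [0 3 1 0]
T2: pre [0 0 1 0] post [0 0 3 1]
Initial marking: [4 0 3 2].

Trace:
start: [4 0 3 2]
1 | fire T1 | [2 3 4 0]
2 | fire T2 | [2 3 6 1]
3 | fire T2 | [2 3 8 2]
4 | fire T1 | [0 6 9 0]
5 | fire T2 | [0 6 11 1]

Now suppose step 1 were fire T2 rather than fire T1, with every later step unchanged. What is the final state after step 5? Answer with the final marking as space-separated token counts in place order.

2 3 12 4

(re-executing from step 1 with the substitution; state before step 1: [4 0 3 2])
1 | fire T2 | [4 0 5 3]
2 | fire T2 | [4 0 7 4]
3 | fire T2 | [4 0 9 5]
4 | fire T1 | [2 3 10 3]
5 | fire T2 | [2 3 12 4]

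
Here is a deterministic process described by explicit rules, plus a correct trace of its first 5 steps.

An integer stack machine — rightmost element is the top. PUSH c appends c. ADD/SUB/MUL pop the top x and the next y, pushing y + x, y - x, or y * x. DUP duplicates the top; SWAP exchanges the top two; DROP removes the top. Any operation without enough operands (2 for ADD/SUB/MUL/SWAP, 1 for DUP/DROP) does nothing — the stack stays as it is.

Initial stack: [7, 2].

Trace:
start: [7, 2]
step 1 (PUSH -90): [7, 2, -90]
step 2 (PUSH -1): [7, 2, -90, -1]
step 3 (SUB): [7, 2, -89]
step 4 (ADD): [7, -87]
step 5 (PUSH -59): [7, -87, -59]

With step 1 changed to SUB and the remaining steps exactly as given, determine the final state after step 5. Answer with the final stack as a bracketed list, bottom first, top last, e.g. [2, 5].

(re-executing from step 1 with the substitution; state before step 1: [7, 2])
step 1 (SUB): [5]
step 2 (PUSH -1): [5, -1]
step 3 (SUB): [6]
step 4 (ADD): [6]
step 5 (PUSH -59): [6, -59]

[6, -59]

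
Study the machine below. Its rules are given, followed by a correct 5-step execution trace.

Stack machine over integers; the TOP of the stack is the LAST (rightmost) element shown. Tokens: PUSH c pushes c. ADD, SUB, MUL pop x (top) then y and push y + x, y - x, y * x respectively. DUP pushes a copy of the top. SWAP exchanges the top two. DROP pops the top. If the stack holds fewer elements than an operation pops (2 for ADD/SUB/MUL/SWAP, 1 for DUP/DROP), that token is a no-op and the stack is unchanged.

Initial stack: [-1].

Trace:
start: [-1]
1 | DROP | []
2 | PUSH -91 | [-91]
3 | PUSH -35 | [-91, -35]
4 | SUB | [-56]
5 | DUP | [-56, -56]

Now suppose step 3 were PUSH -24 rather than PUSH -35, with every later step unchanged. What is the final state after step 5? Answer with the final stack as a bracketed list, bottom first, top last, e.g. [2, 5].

(re-executing from step 3 with the substitution; state before step 3: [-91])
3 | PUSH -24 | [-91, -24]
4 | SUB | [-67]
5 | DUP | [-67, -67]

[-67, -67]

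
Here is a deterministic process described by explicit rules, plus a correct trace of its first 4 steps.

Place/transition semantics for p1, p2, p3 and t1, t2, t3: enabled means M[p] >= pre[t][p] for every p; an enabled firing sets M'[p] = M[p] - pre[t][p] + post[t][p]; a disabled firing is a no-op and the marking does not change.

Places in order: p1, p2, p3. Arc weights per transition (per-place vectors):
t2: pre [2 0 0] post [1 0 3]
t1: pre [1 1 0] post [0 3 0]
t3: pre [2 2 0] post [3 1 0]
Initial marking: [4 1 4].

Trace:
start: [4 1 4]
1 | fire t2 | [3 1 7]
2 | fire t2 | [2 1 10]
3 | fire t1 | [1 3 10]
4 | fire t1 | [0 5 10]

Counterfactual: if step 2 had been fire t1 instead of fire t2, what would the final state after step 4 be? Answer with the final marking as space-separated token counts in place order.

0 7 7

(re-executing from step 2 with the substitution; state before step 2: [3 1 7])
2 | fire t1 | [2 3 7]
3 | fire t1 | [1 5 7]
4 | fire t1 | [0 7 7]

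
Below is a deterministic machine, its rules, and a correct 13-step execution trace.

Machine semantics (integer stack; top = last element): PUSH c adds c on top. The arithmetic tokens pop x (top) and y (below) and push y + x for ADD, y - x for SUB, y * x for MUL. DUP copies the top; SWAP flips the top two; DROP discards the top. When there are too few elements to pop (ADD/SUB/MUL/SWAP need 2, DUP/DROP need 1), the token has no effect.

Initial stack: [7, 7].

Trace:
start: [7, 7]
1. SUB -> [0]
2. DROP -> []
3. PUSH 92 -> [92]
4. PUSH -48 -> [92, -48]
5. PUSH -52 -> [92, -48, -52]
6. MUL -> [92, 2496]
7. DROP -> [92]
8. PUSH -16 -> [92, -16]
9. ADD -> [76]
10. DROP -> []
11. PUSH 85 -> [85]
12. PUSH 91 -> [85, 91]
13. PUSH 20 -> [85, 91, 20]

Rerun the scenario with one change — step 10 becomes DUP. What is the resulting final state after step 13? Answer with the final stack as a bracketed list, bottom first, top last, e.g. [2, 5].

[76, 76, 85, 91, 20]

(re-executing from step 10 with the substitution; state before step 10: [76])
10. DUP -> [76, 76]
11. PUSH 85 -> [76, 76, 85]
12. PUSH 91 -> [76, 76, 85, 91]
13. PUSH 20 -> [76, 76, 85, 91, 20]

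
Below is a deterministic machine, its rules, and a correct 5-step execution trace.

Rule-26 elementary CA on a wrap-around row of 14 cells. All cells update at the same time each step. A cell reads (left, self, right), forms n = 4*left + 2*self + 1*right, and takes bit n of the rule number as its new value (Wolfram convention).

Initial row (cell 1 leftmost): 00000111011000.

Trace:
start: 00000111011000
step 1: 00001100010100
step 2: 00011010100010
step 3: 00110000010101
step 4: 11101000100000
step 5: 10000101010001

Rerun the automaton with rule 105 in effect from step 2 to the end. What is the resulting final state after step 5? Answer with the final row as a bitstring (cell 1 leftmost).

10001001100101

(re-executing steps 2..5 under rule 105; state before step 2: 00001100010100)
step 2: 11101101001001
step 3: 00111110000001
step 4: 00100010111100
step 5: 10001001100101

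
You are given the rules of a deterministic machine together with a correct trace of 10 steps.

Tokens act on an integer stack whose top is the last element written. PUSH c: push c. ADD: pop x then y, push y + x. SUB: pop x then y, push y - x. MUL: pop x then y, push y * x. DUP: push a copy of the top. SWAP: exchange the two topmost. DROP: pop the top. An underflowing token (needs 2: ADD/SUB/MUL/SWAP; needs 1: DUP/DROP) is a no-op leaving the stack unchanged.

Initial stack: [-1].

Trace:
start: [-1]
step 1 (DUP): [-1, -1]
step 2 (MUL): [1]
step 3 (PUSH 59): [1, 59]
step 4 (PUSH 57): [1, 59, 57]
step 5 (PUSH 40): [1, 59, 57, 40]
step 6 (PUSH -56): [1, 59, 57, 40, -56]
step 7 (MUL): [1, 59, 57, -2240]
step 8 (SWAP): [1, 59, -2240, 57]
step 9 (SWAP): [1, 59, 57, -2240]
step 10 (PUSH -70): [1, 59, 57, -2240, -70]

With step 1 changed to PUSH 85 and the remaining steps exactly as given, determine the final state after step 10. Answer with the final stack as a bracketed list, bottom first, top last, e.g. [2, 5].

[-85, 59, 57, -2240, -70]

(re-executing from step 1 with the substitution; state before step 1: [-1])
step 1 (PUSH 85): [-1, 85]
step 2 (MUL): [-85]
step 3 (PUSH 59): [-85, 59]
step 4 (PUSH 57): [-85, 59, 57]
step 5 (PUSH 40): [-85, 59, 57, 40]
step 6 (PUSH -56): [-85, 59, 57, 40, -56]
step 7 (MUL): [-85, 59, 57, -2240]
step 8 (SWAP): [-85, 59, -2240, 57]
step 9 (SWAP): [-85, 59, 57, -2240]
step 10 (PUSH -70): [-85, 59, 57, -2240, -70]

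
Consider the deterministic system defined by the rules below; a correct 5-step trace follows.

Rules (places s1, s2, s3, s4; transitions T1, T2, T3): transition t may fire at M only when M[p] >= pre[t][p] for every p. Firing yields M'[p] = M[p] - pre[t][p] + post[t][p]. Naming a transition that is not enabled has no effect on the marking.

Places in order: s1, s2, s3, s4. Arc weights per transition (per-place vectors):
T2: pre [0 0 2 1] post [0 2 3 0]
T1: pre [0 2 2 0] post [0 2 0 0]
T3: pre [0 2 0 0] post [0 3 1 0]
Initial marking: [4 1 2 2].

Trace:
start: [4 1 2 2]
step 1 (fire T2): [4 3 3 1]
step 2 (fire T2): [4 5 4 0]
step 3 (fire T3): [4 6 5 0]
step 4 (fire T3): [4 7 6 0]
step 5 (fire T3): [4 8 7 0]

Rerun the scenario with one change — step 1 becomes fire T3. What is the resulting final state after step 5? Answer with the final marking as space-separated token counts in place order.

4 6 6 1

(re-executing from step 1 with the substitution; state before step 1: [4 1 2 2])
step 1 (fire T3): [4 1 2 2]
step 2 (fire T2): [4 3 3 1]
step 3 (fire T3): [4 4 4 1]
step 4 (fire T3): [4 5 5 1]
step 5 (fire T3): [4 6 6 1]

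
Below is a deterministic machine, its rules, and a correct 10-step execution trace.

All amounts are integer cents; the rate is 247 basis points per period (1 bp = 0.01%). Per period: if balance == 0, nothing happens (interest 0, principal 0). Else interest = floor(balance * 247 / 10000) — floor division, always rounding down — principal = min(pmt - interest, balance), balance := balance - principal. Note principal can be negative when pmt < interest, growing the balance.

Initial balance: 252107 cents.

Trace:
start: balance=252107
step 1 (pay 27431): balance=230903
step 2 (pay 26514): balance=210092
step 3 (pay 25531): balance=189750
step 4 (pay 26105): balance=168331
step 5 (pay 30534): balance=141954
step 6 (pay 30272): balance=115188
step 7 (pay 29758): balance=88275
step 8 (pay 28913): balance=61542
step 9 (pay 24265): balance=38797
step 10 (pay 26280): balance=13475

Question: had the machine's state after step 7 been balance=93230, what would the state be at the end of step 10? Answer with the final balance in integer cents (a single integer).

state after step 7 := balance=93230
step 8 (pay 28913): balance=66619
step 9 (pay 24265): balance=43999
step 10 (pay 26280): balance=18805

18805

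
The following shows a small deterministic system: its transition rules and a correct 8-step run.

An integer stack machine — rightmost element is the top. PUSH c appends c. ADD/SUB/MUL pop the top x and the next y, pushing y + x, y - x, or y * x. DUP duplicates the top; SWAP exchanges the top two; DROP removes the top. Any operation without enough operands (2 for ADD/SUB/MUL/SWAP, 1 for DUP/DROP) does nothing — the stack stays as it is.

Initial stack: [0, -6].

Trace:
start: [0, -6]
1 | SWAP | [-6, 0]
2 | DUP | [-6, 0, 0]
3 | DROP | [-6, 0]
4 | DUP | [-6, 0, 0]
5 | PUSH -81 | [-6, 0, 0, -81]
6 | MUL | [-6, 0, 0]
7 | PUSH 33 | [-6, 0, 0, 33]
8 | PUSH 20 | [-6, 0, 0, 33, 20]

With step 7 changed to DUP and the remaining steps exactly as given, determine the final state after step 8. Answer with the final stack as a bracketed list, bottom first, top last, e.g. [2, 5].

[-6, 0, 0, 0, 20]

(re-executing from step 7 with the substitution; state before step 7: [-6, 0, 0])
7 | DUP | [-6, 0, 0, 0]
8 | PUSH 20 | [-6, 0, 0, 0, 20]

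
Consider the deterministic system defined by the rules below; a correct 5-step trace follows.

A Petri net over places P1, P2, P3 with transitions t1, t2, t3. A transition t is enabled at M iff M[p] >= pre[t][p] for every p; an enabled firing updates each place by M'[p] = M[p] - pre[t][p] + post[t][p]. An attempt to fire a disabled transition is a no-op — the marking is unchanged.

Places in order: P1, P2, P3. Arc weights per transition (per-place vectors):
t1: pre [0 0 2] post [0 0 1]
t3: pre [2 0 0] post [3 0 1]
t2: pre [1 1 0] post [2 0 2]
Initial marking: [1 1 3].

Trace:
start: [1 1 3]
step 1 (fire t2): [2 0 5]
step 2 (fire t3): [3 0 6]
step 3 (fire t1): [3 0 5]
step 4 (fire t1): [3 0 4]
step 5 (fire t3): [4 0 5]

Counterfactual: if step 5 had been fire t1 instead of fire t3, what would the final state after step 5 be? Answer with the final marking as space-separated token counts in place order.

(re-executing from step 5 with the substitution; state before step 5: [3 0 4])
step 5 (fire t1): [3 0 3]

3 0 3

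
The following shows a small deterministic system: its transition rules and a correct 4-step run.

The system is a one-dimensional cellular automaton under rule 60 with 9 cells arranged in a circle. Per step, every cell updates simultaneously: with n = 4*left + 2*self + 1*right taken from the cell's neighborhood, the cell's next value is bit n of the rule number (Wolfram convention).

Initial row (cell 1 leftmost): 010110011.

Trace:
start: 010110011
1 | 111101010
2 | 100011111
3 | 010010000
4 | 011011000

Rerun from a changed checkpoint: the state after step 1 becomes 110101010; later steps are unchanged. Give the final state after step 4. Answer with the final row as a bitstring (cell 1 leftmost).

010100000

state after step 1 := 110101010
2 | 101111111
3 | 011000000
4 | 010100000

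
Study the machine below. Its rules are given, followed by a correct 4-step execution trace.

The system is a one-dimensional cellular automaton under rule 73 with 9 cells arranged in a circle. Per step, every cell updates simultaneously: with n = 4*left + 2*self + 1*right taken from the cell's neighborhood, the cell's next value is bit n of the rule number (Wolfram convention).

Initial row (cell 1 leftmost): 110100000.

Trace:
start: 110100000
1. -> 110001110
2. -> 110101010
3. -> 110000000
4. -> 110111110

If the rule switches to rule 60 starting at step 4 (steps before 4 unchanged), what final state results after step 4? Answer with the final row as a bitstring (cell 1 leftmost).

101000000

(re-executing step 4 under rule 60; state before step 4: 110000000)
4. -> 101000000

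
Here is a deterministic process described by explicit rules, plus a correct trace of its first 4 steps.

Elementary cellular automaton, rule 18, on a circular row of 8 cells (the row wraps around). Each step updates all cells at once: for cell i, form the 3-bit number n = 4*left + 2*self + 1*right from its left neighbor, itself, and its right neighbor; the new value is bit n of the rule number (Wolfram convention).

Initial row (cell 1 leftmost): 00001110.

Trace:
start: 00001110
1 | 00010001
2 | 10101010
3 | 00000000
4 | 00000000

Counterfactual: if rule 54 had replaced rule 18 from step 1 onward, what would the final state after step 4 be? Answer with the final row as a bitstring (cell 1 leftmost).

(re-executing steps 1..4 under rule 54; state before step 1: 00001110)
1 | 00010001
2 | 10111011
3 | 01000100
4 | 11101110

11101110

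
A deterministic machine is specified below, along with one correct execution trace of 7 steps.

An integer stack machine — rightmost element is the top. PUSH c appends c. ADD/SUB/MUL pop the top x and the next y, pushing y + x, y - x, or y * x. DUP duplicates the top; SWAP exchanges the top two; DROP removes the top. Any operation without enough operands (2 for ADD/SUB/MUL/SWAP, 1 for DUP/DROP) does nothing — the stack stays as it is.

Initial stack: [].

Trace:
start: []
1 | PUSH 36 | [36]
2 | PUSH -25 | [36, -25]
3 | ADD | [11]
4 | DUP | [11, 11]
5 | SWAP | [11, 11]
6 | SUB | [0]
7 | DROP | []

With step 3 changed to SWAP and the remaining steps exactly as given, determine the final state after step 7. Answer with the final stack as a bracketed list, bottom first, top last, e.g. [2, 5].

(re-executing from step 3 with the substitution; state before step 3: [36, -25])
3 | SWAP | [-25, 36]
4 | DUP | [-25, 36, 36]
5 | SWAP | [-25, 36, 36]
6 | SUB | [-25, 0]
7 | DROP | [-25]

[-25]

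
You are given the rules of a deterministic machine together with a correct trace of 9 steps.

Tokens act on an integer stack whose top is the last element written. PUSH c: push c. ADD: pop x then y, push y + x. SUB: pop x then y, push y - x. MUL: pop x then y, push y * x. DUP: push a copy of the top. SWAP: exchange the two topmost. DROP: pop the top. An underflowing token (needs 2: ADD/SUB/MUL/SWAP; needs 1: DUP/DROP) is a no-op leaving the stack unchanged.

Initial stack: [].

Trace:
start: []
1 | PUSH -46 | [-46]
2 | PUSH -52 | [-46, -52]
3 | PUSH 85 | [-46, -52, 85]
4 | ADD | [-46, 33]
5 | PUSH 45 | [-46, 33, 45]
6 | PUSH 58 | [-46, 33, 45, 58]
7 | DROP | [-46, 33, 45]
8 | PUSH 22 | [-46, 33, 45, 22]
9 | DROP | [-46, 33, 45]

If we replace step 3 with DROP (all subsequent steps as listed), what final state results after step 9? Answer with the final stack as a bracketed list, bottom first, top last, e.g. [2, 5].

[-46, 45]

(re-executing from step 3 with the substitution; state before step 3: [-46, -52])
3 | DROP | [-46]
4 | ADD | [-46]
5 | PUSH 45 | [-46, 45]
6 | PUSH 58 | [-46, 45, 58]
7 | DROP | [-46, 45]
8 | PUSH 22 | [-46, 45, 22]
9 | DROP | [-46, 45]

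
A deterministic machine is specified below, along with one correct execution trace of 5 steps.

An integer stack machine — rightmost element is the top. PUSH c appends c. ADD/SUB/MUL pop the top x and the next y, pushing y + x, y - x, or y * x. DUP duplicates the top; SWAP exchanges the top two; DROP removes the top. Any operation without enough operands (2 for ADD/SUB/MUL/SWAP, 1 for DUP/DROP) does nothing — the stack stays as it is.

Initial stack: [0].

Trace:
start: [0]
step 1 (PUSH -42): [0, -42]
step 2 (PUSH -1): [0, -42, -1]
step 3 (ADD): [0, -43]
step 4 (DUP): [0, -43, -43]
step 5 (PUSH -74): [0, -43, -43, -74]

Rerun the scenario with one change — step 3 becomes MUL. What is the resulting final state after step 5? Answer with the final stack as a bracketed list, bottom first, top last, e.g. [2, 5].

[0, 42, 42, -74]

(re-executing from step 3 with the substitution; state before step 3: [0, -42, -1])
step 3 (MUL): [0, 42]
step 4 (DUP): [0, 42, 42]
step 5 (PUSH -74): [0, 42, 42, -74]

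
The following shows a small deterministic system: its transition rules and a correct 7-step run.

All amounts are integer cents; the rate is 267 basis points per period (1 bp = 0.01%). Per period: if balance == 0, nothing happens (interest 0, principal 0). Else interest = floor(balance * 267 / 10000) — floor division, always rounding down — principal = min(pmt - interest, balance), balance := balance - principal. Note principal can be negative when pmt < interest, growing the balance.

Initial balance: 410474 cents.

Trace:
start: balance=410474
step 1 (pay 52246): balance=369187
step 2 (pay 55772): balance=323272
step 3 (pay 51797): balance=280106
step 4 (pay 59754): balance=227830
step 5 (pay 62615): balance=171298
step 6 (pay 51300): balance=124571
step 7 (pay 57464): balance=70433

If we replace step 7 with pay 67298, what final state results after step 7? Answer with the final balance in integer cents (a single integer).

(re-executing from step 7 with the substitution; state before step 7: balance=124571)
step 7 (pay 67298): balance=60599

60599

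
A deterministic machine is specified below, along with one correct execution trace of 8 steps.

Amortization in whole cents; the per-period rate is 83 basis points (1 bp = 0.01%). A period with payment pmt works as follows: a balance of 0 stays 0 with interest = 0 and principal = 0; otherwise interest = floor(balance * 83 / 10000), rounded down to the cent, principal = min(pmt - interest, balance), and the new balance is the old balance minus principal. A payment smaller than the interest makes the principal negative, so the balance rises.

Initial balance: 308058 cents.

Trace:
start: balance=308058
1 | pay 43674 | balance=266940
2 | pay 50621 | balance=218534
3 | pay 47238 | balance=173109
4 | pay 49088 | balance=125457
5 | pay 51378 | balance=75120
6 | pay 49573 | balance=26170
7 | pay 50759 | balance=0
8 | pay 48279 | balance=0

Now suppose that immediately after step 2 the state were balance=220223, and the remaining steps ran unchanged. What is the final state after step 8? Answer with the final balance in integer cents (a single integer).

state after step 2 := balance=220223
3 | pay 47238 | balance=174812
4 | pay 49088 | balance=127174
5 | pay 51378 | balance=76851
6 | pay 49573 | balance=27915
7 | pay 50759 | balance=0
8 | pay 48279 | balance=0

0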